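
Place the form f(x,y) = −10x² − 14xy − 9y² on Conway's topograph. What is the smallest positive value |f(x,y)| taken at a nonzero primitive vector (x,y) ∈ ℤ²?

translate: b→-6 (≡14 mod 20), so (10,14,9)→(10,-6,5)
flip: (10,-6,5)→(5,6,10)
translate: b→-4 (≡6 mod 10), so (5,6,10)→(5,-4,9)
reduced (well bottom): (5,-4,9) with a≤c, −a<b≤a
well minimum |f| = |-5| = 5 (negative-definite)

5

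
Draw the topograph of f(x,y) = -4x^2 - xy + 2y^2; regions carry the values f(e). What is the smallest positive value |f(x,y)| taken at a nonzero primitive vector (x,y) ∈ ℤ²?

descent: ρ → (2,5,-1)  [lands on river]
river: ρ → (-1,5,2)
river: ρ → (2,3,-3)
river: ρ → (-3,3,2)
closes: descent 1, river 4
min |a| on river = 1

1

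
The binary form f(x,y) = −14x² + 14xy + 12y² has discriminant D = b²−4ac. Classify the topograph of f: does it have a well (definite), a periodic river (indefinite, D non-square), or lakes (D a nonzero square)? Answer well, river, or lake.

D = b²−4ac = 14² − 4·(-14)·12 = 868
D > 0 non-square ⇒ indefinite ⇒ periodic river

river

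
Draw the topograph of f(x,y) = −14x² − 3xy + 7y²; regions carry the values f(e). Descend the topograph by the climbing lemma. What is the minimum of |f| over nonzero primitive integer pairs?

descent: ρ → (7,17,-4)  [lands on river]
river: ρ → (-4,15,11)
river: ρ → (11,7,-8)
river: ρ → (-8,9,10)
river: ρ → (10,11,-7)
river: ρ → (-7,17,4)
river: ρ → (4,15,-11)
river: ρ → (-11,7,8)
river: ρ → (8,9,-10)
river: ρ → (-10,11,7)
closes: descent 1, river 10
min |a| on river = 4

4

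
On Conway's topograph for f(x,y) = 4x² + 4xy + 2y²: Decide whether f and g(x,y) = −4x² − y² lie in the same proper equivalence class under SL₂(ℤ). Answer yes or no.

D₁ = -16, D₂ = -16
f: flip: (4,4,2)→(2,-4,4)
f: translate: b→0 (≡-4 mod 4), so (2,-4,4)→(2,0,2)
f: reduced (well bottom): (2,0,2) with a≤c, −a<b≤a
g is negative-definite; reduce −g:
−g: flip: (4,0,1)→(1,0,4)
−g: reduced (well bottom): (1,0,4) with a≤c, −a<b≤a
flip sign back: reduced form of g is (-1,0,-4)
reduced forms (2, 0, 2) vs (-1, 0, -4) ⇒ inequivalent

no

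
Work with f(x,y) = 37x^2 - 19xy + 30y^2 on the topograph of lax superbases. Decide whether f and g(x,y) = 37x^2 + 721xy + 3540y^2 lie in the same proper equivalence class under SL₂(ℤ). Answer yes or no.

D₁ = -4079, D₂ = -4079
f: flip: (37,-19,30)→(30,19,37)
f: reduced (well bottom): (30,19,37) with a≤c, −a<b≤a
g: translate: b→-19 (≡721 mod 74), so (37,721,3540)→(37,-19,30)
g: flip: (37,-19,30)→(30,19,37)
g: reduced (well bottom): (30,19,37) with a≤c, −a<b≤a
reduced forms (30, 19, 37) vs (30, 19, 37) ⇒ equivalent

yes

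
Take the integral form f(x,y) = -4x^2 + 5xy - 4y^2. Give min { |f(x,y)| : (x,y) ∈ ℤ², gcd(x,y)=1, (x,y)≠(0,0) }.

translate: b→3 (≡-5 mod 8), so (4,-5,4)→(4,3,3)
flip: (4,3,3)→(3,-3,4)
translate: b→3 (≡-3 mod 6), so (3,-3,4)→(3,3,4)
reduced (well bottom): (3,3,4) with a≤c, −a<b≤a
well minimum |f| = |-3| = 3 (negative-definite)

3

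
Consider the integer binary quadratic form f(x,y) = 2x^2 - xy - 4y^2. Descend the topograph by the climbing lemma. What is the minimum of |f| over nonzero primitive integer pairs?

descent: ρ → (-4,1,2)
descent: ρ → (2,3,-3)  [lands on river]
river: ρ → (-3,3,2)
river: ρ → (2,5,-1)
river: ρ → (-1,5,2)
closes: descent 2, river 4
min |a| on river = 1

1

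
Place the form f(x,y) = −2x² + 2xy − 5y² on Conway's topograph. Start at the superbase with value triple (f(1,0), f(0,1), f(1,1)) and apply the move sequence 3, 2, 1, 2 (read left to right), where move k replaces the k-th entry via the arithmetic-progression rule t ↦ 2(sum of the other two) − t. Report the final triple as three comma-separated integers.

start (-2,-5,-5) = (f(1,0),f(0,1),f(1,1))
replace slot 3: 2·((-2)+(-5)) − (-5) = -9 → (-2,-5,-9)
replace slot 2: 2·((-2)+(-9)) − (-5) = -17 → (-2,-17,-9)
replace slot 1: 2·((-17)+(-9)) − (-2) = -50 → (-50,-17,-9)
replace slot 2: 2·((-50)+(-9)) − (-17) = -101 → (-50,-101,-9)

-50,-101,-9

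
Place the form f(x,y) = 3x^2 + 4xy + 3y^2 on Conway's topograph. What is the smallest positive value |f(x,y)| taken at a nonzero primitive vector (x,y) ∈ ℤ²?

translate: b→-2 (≡4 mod 6), so (3,4,3)→(3,-2,2)
flip: (3,-2,2)→(2,2,3)
reduced (well bottom): (2,2,3) with a≤c, −a<b≤a
well minimum = a = 2

2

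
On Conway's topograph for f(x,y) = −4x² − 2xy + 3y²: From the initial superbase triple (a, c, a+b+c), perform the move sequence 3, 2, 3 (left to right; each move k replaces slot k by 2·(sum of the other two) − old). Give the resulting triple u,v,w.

start (-4,3,-3) = (f(1,0),f(0,1),f(1,1))
replace slot 3: 2·((-4)+3) − (-3) = 1 → (-4,3,1)
replace slot 2: 2·((-4)+1) − 3 = -9 → (-4,-9,1)
replace slot 3: 2·((-4)+(-9)) − 1 = -27 → (-4,-9,-27)

-4,-9,-27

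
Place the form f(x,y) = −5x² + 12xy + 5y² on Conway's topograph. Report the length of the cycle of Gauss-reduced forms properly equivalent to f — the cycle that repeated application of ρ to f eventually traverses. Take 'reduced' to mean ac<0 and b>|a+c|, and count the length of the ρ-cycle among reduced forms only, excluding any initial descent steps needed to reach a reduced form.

D = 244, ⌊√D⌋ = 15
river: ρ → (5,8,-9)
river: ρ → (-9,10,4)
river: ρ → (4,14,-3)
river: ρ → (-3,10,12)
river: ρ → (12,14,-1)
river: ρ → (-1,14,12)
river: ρ → (12,10,-3)
river: ρ → (-3,14,4)
river: ρ → (4,10,-9)
river: ρ → (-9,8,5)
river: ρ → (5,12,-5)
river: ρ → (-5,8,9)
river: ρ → (9,10,-4)
river: ρ → (-4,14,3)
river: ρ → (3,10,-12)
river: ρ → (-12,14,1)
river: ρ → (1,14,-12)
river: ρ → (-12,10,3)
river: ρ → (3,14,-4)
river: ρ → (-4,10,9)
river: ρ → (9,8,-5)
river: ρ → (-5,12,5)
ρ-cycle length = 22 (tail of 0 descent steps not counted)

22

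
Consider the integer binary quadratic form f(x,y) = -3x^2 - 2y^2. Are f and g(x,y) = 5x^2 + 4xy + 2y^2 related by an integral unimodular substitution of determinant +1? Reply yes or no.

D₁ = -24, D₂ = -24
f is negative-definite; reduce −f:
−f: flip: (3,0,2)→(2,0,3)
−f: reduced (well bottom): (2,0,3) with a≤c, −a<b≤a
flip sign back: reduced form of f is (-2,0,-3)
g: flip: (5,4,2)→(2,-4,5)
g: translate: b→0 (≡-4 mod 4), so (2,-4,5)→(2,0,3)
g: reduced (well bottom): (2,0,3) with a≤c, −a<b≤a
reduced forms (-2, 0, -3) vs (2, 0, 3) ⇒ inequivalent

no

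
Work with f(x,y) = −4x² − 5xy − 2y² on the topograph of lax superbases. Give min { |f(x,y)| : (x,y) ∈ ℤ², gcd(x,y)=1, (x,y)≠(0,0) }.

translate: b→-3 (≡5 mod 8), so (4,5,2)→(4,-3,1)
flip: (4,-3,1)→(1,3,4)
translate: b→1 (≡3 mod 2), so (1,3,4)→(1,1,2)
reduced (well bottom): (1,1,2) with a≤c, −a<b≤a
well minimum |f| = |-1| = 1 (negative-definite)

1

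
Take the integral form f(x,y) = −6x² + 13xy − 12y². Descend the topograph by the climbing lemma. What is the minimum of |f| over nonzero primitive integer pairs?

translate: b→-1 (≡-13 mod 12), so (6,-13,12)→(6,-1,5)
flip: (6,-1,5)→(5,1,6)
reduced (well bottom): (5,1,6) with a≤c, −a<b≤a
well minimum |f| = |-5| = 5 (negative-definite)

5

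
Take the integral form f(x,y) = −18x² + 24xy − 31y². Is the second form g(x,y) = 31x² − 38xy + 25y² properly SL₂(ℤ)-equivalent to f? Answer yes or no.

D₁ = -1656, D₂ = -1656
f is negative-definite; reduce −f:
−f: translate: b→12 (≡-24 mod 36), so (18,-24,31)→(18,12,25)
−f: reduced (well bottom): (18,12,25) with a≤c, −a<b≤a
flip sign back: reduced form of f is (-18,-12,-25)
g: translate: b→24 (≡-38 mod 62), so (31,-38,25)→(31,24,18)
g: flip: (31,24,18)→(18,-24,31)
g: translate: b→12 (≡-24 mod 36), so (18,-24,31)→(18,12,25)
g: reduced (well bottom): (18,12,25) with a≤c, −a<b≤a
reduced forms (-18, -12, -25) vs (18, 12, 25) ⇒ inequivalent

no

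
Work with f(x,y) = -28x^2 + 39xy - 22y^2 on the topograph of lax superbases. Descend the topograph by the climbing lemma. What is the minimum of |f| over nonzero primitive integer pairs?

translate: b→17 (≡-39 mod 56), so (28,-39,22)→(28,17,11)
flip: (28,17,11)→(11,-17,28)
translate: b→5 (≡-17 mod 22), so (11,-17,28)→(11,5,22)
reduced (well bottom): (11,5,22) with a≤c, −a<b≤a
well minimum |f| = |-11| = 11 (negative-definite)

11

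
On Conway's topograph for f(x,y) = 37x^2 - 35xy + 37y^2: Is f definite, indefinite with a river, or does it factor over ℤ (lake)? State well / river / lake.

D = b²−4ac = (-35)² − 4·37·37 = -4251
D < 0 ⇒ definite ⇒ every region one sign ⇒ single well

well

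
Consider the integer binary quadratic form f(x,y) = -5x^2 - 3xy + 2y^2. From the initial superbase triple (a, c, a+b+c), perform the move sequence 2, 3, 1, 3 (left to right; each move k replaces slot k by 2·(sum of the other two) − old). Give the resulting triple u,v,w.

start (-5,2,-6) = (f(1,0),f(0,1),f(1,1))
replace slot 2: 2·((-5)+(-6)) − 2 = -24 → (-5,-24,-6)
replace slot 3: 2·((-5)+(-24)) − (-6) = -52 → (-5,-24,-52)
replace slot 1: 2·((-24)+(-52)) − (-5) = -147 → (-147,-24,-52)
replace slot 3: 2·((-147)+(-24)) − (-52) = -290 → (-147,-24,-290)

-147,-24,-290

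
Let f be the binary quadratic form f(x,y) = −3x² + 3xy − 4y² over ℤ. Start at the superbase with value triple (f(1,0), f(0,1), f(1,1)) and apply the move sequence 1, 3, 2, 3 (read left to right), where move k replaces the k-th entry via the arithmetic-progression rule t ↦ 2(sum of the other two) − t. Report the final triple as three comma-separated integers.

start (-3,-4,-4) = (f(1,0),f(0,1),f(1,1))
replace slot 1: 2·((-4)+(-4)) − (-3) = -13 → (-13,-4,-4)
replace slot 3: 2·((-13)+(-4)) − (-4) = -30 → (-13,-4,-30)
replace slot 2: 2·((-13)+(-30)) − (-4) = -82 → (-13,-82,-30)
replace slot 3: 2·((-13)+(-82)) − (-30) = -160 → (-13,-82,-160)

-13,-82,-160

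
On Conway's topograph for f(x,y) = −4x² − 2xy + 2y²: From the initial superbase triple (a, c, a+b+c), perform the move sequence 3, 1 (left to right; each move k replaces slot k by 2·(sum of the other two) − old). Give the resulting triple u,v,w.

start (-4,2,-4) = (f(1,0),f(0,1),f(1,1))
replace slot 3: 2·((-4)+2) − (-4) = 0 → (-4,2,0)
replace slot 1: 2·(2+0) − (-4) = 8 → (8,2,0)

8,2,0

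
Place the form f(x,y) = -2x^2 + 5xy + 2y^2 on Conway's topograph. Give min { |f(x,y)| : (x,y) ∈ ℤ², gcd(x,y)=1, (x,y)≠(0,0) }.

river: ρ → (2,3,-4)
river: ρ → (-4,5,1)
river: ρ → (1,5,-4)
river: ρ → (-4,3,2)
river: ρ → (2,5,-2)
river: ρ → (-2,3,4)
river: ρ → (4,5,-1)
river: ρ → (-1,5,4)
river: ρ → (4,3,-2)
river: ρ → (-2,5,2)
closes: descent 0, river 10
min |a| on river = 1

1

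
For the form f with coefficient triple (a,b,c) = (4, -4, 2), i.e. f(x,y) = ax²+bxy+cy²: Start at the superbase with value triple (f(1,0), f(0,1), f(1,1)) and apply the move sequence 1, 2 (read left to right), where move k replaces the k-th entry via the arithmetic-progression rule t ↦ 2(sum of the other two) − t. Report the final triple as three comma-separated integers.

start (4,2,2) = (f(1,0),f(0,1),f(1,1))
replace slot 1: 2·(2+2) − 4 = 4 → (4,2,2)
replace slot 2: 2·(4+2) − 2 = 10 → (4,10,2)

4,10,2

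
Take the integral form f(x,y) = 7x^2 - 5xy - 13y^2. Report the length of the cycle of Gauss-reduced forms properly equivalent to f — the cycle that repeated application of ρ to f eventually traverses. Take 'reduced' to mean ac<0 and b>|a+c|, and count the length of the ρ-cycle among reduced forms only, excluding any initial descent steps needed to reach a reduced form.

D = 389, ⌊√D⌋ = 19
descent: ρ → (-13,5,7)
descent: ρ → (7,9,-11)  [lands on river]
river: ρ → (-11,13,5)
river: ρ → (5,17,-5)
river: ρ → (-5,13,11)
river: ρ → (11,9,-7)
river: ρ → (-7,19,1)
river: ρ → (1,19,-7)
river: ρ → (-7,9,11)
river: ρ → (11,13,-5)
river: ρ → (-5,17,5)
river: ρ → (5,13,-11)
river: ρ → (-11,9,7)
river: ρ → (7,19,-1)
river: ρ → (-1,19,7)
ρ-cycle length = 14 (tail of 2 descent steps not counted)

14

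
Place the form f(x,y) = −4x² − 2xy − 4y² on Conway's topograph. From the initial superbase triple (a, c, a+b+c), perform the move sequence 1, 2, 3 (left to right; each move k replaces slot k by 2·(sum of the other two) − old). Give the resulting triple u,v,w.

start (-4,-4,-10) = (f(1,0),f(0,1),f(1,1))
replace slot 1: 2·((-4)+(-10)) − (-4) = -24 → (-24,-4,-10)
replace slot 2: 2·((-24)+(-10)) − (-4) = -64 → (-24,-64,-10)
replace slot 3: 2·((-24)+(-64)) − (-10) = -166 → (-24,-64,-166)

-24,-64,-166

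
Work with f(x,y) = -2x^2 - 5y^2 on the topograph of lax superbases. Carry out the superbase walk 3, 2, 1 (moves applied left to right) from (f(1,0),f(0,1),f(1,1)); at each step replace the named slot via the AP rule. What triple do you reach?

start (-2,-5,-7) = (f(1,0),f(0,1),f(1,1))
replace slot 3: 2·((-2)+(-5)) − (-7) = -7 → (-2,-5,-7)
replace slot 2: 2·((-2)+(-7)) − (-5) = -13 → (-2,-13,-7)
replace slot 1: 2·((-13)+(-7)) − (-2) = -38 → (-38,-13,-7)

-38,-13,-7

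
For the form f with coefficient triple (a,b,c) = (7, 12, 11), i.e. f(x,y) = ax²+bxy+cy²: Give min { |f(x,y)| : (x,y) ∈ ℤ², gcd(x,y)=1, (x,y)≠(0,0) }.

translate: b→-2 (≡12 mod 14), so (7,12,11)→(7,-2,6)
flip: (7,-2,6)→(6,2,7)
reduced (well bottom): (6,2,7) with a≤c, −a<b≤a
well minimum = a = 6

6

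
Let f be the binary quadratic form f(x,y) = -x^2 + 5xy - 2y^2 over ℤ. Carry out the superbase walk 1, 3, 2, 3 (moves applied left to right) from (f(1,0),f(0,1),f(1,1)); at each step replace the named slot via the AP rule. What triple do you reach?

start (-1,-2,2) = (f(1,0),f(0,1),f(1,1))
replace slot 1: 2·((-2)+2) − (-1) = 1 → (1,-2,2)
replace slot 3: 2·(1+(-2)) − 2 = -4 → (1,-2,-4)
replace slot 2: 2·(1+(-4)) − (-2) = -4 → (1,-4,-4)
replace slot 3: 2·(1+(-4)) − (-4) = -2 → (1,-4,-2)

1,-4,-2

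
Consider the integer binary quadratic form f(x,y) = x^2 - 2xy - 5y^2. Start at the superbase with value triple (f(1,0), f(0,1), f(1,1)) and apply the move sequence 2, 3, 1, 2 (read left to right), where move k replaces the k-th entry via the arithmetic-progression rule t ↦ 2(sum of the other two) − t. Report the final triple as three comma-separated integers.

start (1,-5,-6) = (f(1,0),f(0,1),f(1,1))
replace slot 2: 2·(1+(-6)) − (-5) = -5 → (1,-5,-6)
replace slot 3: 2·(1+(-5)) − (-6) = -2 → (1,-5,-2)
replace slot 1: 2·((-5)+(-2)) − 1 = -15 → (-15,-5,-2)
replace slot 2: 2·((-15)+(-2)) − (-5) = -29 → (-15,-29,-2)

-15,-29,-2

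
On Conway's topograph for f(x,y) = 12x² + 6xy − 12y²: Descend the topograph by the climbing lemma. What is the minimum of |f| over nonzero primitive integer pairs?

river: ρ → (-12,18,6)
river: ρ → (6,18,-12)
river: ρ → (-12,6,12)
river: ρ → (12,18,-6)
river: ρ → (-6,18,12)
river: ρ → (12,6,-12)
closes: descent 0, river 6
min |a| on river = 6

6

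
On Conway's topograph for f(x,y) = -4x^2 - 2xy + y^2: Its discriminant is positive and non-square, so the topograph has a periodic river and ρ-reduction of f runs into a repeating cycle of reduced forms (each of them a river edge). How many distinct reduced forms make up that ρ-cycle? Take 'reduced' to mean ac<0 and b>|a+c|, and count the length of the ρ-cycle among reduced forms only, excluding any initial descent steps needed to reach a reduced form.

D = 20, ⌊√D⌋ = 4
descent: ρ → (1,4,-1)  [lands on river]
river: ρ → (-1,4,1)
ρ-cycle length = 2 (tail of 1 descent step not counted)

2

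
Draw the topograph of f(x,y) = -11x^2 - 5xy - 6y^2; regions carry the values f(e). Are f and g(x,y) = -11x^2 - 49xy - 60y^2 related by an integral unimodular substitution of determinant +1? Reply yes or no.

D₁ = -239, D₂ = -239
f is negative-definite; reduce −f:
−f: flip: (11,5,6)→(6,-5,11)
−f: reduced (well bottom): (6,-5,11) with a≤c, −a<b≤a
flip sign back: reduced form of f is (-6,5,-11)
g is negative-definite; reduce −g:
−g: translate: b→5 (≡49 mod 22), so (11,49,60)→(11,5,6)
−g: flip: (11,5,6)→(6,-5,11)
−g: reduced (well bottom): (6,-5,11) with a≤c, −a<b≤a
flip sign back: reduced form of g is (-6,5,-11)
reduced forms (-6, 5, -11) vs (-6, 5, -11) ⇒ equivalent

yes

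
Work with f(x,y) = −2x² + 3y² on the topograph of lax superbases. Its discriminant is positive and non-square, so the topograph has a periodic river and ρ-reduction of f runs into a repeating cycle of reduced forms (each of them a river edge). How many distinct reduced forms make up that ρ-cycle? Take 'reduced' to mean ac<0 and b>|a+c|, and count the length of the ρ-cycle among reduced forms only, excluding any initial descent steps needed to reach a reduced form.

D = 24, ⌊√D⌋ = 4
descent: ρ → (3,0,-2)
descent: ρ → (-2,4,1)  [lands on river]
river: ρ → (1,4,-2)
ρ-cycle length = 2 (tail of 2 descent steps not counted)

2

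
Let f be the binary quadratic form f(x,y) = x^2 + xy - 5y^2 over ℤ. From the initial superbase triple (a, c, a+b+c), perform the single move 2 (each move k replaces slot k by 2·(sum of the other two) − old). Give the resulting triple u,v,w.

start (1,-5,-3) = (f(1,0),f(0,1),f(1,1))
replace slot 2: 2·(1+(-3)) − (-5) = 1 → (1,1,-3)

1,1,-3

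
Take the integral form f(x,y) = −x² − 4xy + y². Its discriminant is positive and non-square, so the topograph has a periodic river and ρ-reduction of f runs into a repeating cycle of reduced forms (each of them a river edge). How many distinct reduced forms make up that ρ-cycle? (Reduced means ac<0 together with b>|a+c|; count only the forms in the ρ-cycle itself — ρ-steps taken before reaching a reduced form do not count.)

D = 20, ⌊√D⌋ = 4
descent: ρ → (1,4,-1)  [lands on river]
river: ρ → (-1,4,1)
ρ-cycle length = 2 (tail of 1 descent step not counted)

2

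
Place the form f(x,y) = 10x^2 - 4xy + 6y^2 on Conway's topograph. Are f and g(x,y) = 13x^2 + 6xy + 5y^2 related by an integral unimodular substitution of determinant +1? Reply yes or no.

D₁ = -224, D₂ = -224
f: flip: (10,-4,6)→(6,4,10)
f: reduced (well bottom): (6,4,10) with a≤c, −a<b≤a
g: flip: (13,6,5)→(5,-6,13)
g: translate: b→4 (≡-6 mod 10), so (5,-6,13)→(5,4,12)
g: reduced (well bottom): (5,4,12) with a≤c, −a<b≤a
reduced forms (6, 4, 10) vs (5, 4, 12) ⇒ inequivalent

no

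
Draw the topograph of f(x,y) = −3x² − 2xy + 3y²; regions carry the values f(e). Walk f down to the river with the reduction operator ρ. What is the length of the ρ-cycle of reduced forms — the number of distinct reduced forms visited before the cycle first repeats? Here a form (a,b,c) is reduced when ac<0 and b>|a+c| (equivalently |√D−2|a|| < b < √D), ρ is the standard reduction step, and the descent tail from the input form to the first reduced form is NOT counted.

D = 40, ⌊√D⌋ = 6
descent: ρ → (3,2,-3)  [lands on river]
river: ρ → (-3,4,2)
river: ρ → (2,4,-3)
river: ρ → (-3,2,3)
river: ρ → (3,4,-2)
river: ρ → (-2,4,3)
ρ-cycle length = 6 (tail of 1 descent step not counted)

6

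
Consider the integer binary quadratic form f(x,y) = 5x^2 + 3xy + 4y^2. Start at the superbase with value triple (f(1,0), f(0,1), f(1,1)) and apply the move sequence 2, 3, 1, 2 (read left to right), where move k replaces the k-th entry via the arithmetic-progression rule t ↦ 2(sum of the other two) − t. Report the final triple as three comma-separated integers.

start (5,4,12) = (f(1,0),f(0,1),f(1,1))
replace slot 2: 2·(5+12) − 4 = 30 → (5,30,12)
replace slot 3: 2·(5+30) − 12 = 58 → (5,30,58)
replace slot 1: 2·(30+58) − 5 = 171 → (171,30,58)
replace slot 2: 2·(171+58) − 30 = 428 → (171,428,58)

171,428,58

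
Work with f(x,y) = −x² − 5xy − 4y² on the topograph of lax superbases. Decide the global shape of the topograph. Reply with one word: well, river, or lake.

D = b²−4ac = (-5)² − 4·(-1)·(-4) = 9
D = 3² is a perfect square ⇒ form factors over ℤ ⇒ lakes

lake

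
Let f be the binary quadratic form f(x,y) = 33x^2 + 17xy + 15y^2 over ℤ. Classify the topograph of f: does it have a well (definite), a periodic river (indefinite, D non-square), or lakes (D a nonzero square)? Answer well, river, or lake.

D = b²−4ac = 17² − 4·33·15 = -1691
D < 0 ⇒ definite ⇒ every region one sign ⇒ single well

well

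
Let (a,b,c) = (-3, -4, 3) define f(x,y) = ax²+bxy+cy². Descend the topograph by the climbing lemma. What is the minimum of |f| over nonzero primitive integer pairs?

descent: ρ → (3,4,-3)  [lands on river]
river: ρ → (-3,2,4)
river: ρ → (4,6,-1)
river: ρ → (-1,6,4)
river: ρ → (4,2,-3)
river: ρ → (-3,4,3)
river: ρ → (3,2,-4)
river: ρ → (-4,6,1)
river: ρ → (1,6,-4)
river: ρ → (-4,2,3)
closes: descent 1, river 10
min |a| on river = 1

1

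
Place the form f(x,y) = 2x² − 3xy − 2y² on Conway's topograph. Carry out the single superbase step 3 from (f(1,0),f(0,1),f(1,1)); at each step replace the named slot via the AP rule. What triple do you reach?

start (2,-2,-3) = (f(1,0),f(0,1),f(1,1))
replace slot 3: 2·(2+(-2)) − (-3) = 3 → (2,-2,3)

2,-2,3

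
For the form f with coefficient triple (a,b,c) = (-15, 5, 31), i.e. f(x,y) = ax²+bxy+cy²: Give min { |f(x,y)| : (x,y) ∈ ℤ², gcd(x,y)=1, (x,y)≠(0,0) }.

descent: ρ → (31,-5,-15)
descent: ρ → (-15,35,11)  [lands on river]
river: ρ → (11,31,-21)
river: ρ → (-21,11,21)
river: ρ → (21,31,-11)
river: ρ → (-11,35,15)
river: ρ → (15,25,-21)
river: ρ → (-21,17,19)
river: ρ → (19,21,-19)
river: ρ → (-19,17,21)
river: ρ → (21,25,-15)
closes: descent 2, river 10
min |a| on river = 11

11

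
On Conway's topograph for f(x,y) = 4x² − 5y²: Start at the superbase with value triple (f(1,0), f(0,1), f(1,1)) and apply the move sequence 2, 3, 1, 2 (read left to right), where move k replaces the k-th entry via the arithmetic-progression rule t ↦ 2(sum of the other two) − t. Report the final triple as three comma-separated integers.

start (4,-5,-1) = (f(1,0),f(0,1),f(1,1))
replace slot 2: 2·(4+(-1)) − (-5) = 11 → (4,11,-1)
replace slot 3: 2·(4+11) − (-1) = 31 → (4,11,31)
replace slot 1: 2·(11+31) − 4 = 80 → (80,11,31)
replace slot 2: 2·(80+31) − 11 = 211 → (80,211,31)

80,211,31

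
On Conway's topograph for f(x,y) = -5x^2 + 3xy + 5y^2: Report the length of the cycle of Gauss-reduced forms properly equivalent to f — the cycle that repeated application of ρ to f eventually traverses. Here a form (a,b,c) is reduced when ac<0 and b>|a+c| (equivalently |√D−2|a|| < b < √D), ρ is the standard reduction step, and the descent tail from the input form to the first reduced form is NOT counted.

D = 109, ⌊√D⌋ = 10
river: ρ → (5,7,-3)
river: ρ → (-3,5,7)
river: ρ → (7,9,-1)
river: ρ → (-1,9,7)
river: ρ → (7,5,-3)
river: ρ → (-3,7,5)
river: ρ → (5,3,-5)
river: ρ → (-5,7,3)
river: ρ → (3,5,-7)
river: ρ → (-7,9,1)
river: ρ → (1,9,-7)
river: ρ → (-7,5,3)
river: ρ → (3,7,-5)
river: ρ → (-5,3,5)
ρ-cycle length = 14 (tail of 0 descent steps not counted)

14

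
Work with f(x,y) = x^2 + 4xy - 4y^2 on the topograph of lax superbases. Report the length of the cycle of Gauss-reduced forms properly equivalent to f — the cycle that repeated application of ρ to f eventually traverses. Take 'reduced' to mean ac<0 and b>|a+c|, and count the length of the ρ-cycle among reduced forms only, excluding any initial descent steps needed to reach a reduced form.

D = 32, ⌊√D⌋ = 5
river: ρ → (-4,4,1)
river: ρ → (1,4,-4)
ρ-cycle length = 2 (tail of 0 descent steps not counted)

2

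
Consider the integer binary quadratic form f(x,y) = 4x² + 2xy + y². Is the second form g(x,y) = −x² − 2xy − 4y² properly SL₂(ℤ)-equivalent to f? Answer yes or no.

D₁ = -12, D₂ = -12
f: flip: (4,2,1)→(1,-2,4)
f: translate: b→0 (≡-2 mod 2), so (1,-2,4)→(1,0,3)
f: reduced (well bottom): (1,0,3) with a≤c, −a<b≤a
g is negative-definite; reduce −g:
−g: translate: b→0 (≡2 mod 2), so (1,2,4)→(1,0,3)
−g: reduced (well bottom): (1,0,3) with a≤c, −a<b≤a
flip sign back: reduced form of g is (-1,0,-3)
reduced forms (1, 0, 3) vs (-1, 0, -3) ⇒ inequivalent

no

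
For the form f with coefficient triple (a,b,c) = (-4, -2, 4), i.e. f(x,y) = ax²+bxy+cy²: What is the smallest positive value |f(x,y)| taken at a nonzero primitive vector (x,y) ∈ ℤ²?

descent: ρ → (4,2,-4)  [lands on river]
river: ρ → (-4,6,2)
river: ρ → (2,6,-4)
river: ρ → (-4,2,4)
river: ρ → (4,6,-2)
river: ρ → (-2,6,4)
closes: descent 1, river 6
min |a| on river = 2

2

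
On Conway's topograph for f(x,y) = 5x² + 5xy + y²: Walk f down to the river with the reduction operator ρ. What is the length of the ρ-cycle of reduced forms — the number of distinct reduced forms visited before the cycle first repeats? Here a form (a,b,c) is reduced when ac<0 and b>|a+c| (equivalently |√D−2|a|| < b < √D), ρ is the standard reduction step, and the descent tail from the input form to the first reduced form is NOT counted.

D = 5, ⌊√D⌋ = 2
descent: ρ → (1,1,-1)  [lands on river]
river: ρ → (-1,1,1)
ρ-cycle length = 2 (tail of 1 descent step not counted)

2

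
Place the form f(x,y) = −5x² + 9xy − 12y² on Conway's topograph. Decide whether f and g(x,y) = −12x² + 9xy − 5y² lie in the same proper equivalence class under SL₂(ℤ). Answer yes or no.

D₁ = -159, D₂ = -159
f is negative-definite; reduce −f:
−f: translate: b→1 (≡-9 mod 10), so (5,-9,12)→(5,1,8)
−f: reduced (well bottom): (5,1,8) with a≤c, −a<b≤a
flip sign back: reduced form of f is (-5,-1,-8)
g is negative-definite; reduce −g:
−g: flip: (12,-9,5)→(5,9,12)
−g: translate: b→-1 (≡9 mod 10), so (5,9,12)→(5,-1,8)
−g: reduced (well bottom): (5,-1,8) with a≤c, −a<b≤a
flip sign back: reduced form of g is (-5,1,-8)
reduced forms (-5, -1, -8) vs (-5, 1, -8) ⇒ inequivalent

no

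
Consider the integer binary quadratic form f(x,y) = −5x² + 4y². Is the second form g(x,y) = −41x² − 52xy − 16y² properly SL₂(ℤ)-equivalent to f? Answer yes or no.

D₁ = 80, D₂ = 80
river cycle of f (length 2): (4, 8, -1), (-1, 8, 4)
river cycle of g (length 2): (-1, 8, 4), (4, 8, -1)
cycles coincide ⇒ equivalent

yes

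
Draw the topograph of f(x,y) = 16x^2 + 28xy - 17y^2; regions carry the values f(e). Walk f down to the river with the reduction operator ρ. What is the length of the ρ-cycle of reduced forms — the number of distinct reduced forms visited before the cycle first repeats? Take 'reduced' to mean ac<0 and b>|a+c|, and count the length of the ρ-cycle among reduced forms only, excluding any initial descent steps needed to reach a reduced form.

D = 1872, ⌊√D⌋ = 43
river: ρ → (-17,40,4)
river: ρ → (4,40,-17)
river: ρ → (-17,28,16)
river: ρ → (16,36,-9)
river: ρ → (-9,36,16)
river: ρ → (16,28,-17)
ρ-cycle length = 6 (tail of 0 descent steps not counted)

6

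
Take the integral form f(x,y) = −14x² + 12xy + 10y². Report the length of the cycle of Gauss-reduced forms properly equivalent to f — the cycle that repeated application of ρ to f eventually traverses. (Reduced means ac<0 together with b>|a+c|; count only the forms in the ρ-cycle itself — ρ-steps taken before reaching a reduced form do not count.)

D = 704, ⌊√D⌋ = 26
river: ρ → (10,8,-16)
river: ρ → (-16,24,2)
river: ρ → (2,24,-16)
river: ρ → (-16,8,10)
river: ρ → (10,12,-14)
river: ρ → (-14,16,8)
river: ρ → (8,16,-14)
river: ρ → (-14,12,10)
ρ-cycle length = 8 (tail of 0 descent steps not counted)

8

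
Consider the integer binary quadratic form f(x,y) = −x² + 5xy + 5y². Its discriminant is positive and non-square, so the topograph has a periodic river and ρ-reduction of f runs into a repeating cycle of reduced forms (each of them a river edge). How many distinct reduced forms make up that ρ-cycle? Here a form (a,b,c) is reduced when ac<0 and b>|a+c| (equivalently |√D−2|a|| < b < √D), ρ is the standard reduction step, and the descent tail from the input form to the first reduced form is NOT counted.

D = 45, ⌊√D⌋ = 6
river: ρ → (5,5,-1)
river: ρ → (-1,5,5)
ρ-cycle length = 2 (tail of 0 descent steps not counted)

2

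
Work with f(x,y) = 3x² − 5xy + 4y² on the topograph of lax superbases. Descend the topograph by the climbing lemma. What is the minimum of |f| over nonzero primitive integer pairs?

translate: b→1 (≡-5 mod 6), so (3,-5,4)→(3,1,2)
flip: (3,1,2)→(2,-1,3)
reduced (well bottom): (2,-1,3) with a≤c, −a<b≤a
well minimum = a = 2

2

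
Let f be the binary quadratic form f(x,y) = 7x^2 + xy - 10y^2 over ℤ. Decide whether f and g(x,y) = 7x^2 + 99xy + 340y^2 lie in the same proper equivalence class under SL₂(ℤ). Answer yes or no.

D₁ = 281, D₂ = 281
river cycle of f (length 30): (7, 15, -2), (-2, 13, 14), (14, 15, -1), (-1, 15, 14), (14, 13, -2), (-2, 15, 7), (7, 13, -4), (-4, 11, 10), (10, 9, -5), (-5, 11, 8), … (20 more)
river cycle of g (length 30): (7, 15, -2), (-2, 13, 14), (14, 15, -1), (-1, 15, 14), (14, 13, -2), (-2, 15, 7), (7, 13, -4), (-4, 11, 10), (10, 9, -5), (-5, 11, 8), … (20 more)
cycles coincide ⇒ equivalent

yes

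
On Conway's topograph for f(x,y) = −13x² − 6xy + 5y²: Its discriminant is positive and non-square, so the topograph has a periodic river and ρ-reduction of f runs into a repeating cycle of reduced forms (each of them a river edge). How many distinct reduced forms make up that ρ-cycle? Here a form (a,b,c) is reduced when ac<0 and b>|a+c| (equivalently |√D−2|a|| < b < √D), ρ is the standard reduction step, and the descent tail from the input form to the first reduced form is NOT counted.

D = 296, ⌊√D⌋ = 17
descent: ρ → (5,16,-2)  [lands on river]
river: ρ → (-2,16,5)
river: ρ → (5,14,-5)
river: ρ → (-5,16,2)
river: ρ → (2,16,-5)
river: ρ → (-5,14,5)
ρ-cycle length = 6 (tail of 1 descent step not counted)

6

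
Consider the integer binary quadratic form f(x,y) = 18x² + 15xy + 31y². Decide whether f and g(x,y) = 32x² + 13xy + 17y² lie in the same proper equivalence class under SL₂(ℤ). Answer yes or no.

D₁ = -2007, D₂ = -2007
f: reduced (well bottom): (18,15,31) with a≤c, −a<b≤a
g: flip: (32,13,17)→(17,-13,32)
g: reduced (well bottom): (17,-13,32) with a≤c, −a<b≤a
reduced forms (18, 15, 31) vs (17, -13, 32) ⇒ inequivalent

no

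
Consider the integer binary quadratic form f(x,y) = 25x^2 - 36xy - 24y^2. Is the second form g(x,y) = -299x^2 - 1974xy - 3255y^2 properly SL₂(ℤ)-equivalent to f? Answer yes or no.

D₁ = 3696, D₂ = 3696
river cycle of f (length 8): (-24, 36, 25), (25, 14, -35), (-35, 56, 4), (4, 56, -35), (-35, 14, 25), (25, 36, -24), (-24, 60, 1), (1, 60, -24)
river cycle of g (length 8): (-24, 36, 25), (25, 14, -35), (-35, 56, 4), (4, 56, -35), (-35, 14, 25), (25, 36, -24), (-24, 60, 1), (1, 60, -24)
cycles coincide ⇒ equivalent

yes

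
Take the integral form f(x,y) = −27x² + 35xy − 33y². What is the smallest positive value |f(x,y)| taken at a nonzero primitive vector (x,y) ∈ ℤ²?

translate: b→19 (≡-35 mod 54), so (27,-35,33)→(27,19,25)
flip: (27,19,25)→(25,-19,27)
reduced (well bottom): (25,-19,27) with a≤c, −a<b≤a
well minimum |f| = |-25| = 25 (negative-definite)

25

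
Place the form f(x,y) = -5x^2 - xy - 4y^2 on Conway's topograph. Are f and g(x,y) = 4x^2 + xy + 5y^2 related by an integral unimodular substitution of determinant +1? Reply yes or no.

D₁ = -79, D₂ = -79
f is negative-definite; reduce −f:
−f: flip: (5,1,4)→(4,-1,5)
−f: reduced (well bottom): (4,-1,5) with a≤c, −a<b≤a
flip sign back: reduced form of f is (-4,1,-5)
g: reduced (well bottom): (4,1,5) with a≤c, −a<b≤a
reduced forms (-4, 1, -5) vs (4, 1, 5) ⇒ inequivalent

no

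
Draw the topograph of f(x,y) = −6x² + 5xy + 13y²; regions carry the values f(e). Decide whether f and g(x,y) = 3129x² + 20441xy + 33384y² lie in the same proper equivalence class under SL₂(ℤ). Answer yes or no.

D₁ = 337, D₂ = 337
river cycle of f (length 42): (-6, 17, 2), (2, 15, -14), (-14, 13, 3), (3, 17, -4), (-4, 15, 7), (7, 13, -6), (-6, 11, 9), (9, 7, -8), (-8, 9, 8), (8, 7, -9), … (32 more)
river cycle of g (length 42): (-6, 17, 2), (2, 15, -14), (-14, 13, 3), (3, 17, -4), (-4, 15, 7), (7, 13, -6), (-6, 11, 9), (9, 7, -8), (-8, 9, 8), (8, 7, -9), … (32 more)
cycles coincide ⇒ equivalent

yes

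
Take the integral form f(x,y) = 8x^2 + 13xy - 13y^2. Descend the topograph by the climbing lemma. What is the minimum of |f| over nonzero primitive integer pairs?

river: ρ → (-13,13,8)
river: ρ → (8,19,-7)
river: ρ → (-7,23,2)
river: ρ → (2,21,-18)
river: ρ → (-18,15,5)
river: ρ → (5,15,-18)
river: ρ → (-18,21,2)
river: ρ → (2,23,-7)
river: ρ → (-7,19,8)
river: ρ → (8,13,-13)
closes: descent 0, river 10
min |a| on river = 2

2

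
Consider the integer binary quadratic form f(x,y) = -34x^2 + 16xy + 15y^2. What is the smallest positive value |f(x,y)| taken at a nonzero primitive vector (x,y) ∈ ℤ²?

descent: ρ → (15,44,-6)  [lands on river]
river: ρ → (-6,40,29)
river: ρ → (29,18,-17)
river: ρ → (-17,16,30)
river: ρ → (30,44,-3)
river: ρ → (-3,46,15)
closes: descent 1, river 6
min |a| on river = 3

3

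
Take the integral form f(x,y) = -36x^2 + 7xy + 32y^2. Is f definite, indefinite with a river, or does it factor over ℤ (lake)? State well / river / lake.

D = b²−4ac = 7² − 4·(-36)·32 = 4657
D > 0 non-square ⇒ indefinite ⇒ periodic river

river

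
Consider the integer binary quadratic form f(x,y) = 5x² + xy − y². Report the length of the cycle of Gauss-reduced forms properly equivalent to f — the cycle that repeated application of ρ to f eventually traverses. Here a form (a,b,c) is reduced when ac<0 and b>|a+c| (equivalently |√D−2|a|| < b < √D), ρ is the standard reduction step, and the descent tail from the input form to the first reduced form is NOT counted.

D = 21, ⌊√D⌋ = 4
descent: ρ → (-1,3,3)  [lands on river]
river: ρ → (3,3,-1)
ρ-cycle length = 2 (tail of 1 descent step not counted)

2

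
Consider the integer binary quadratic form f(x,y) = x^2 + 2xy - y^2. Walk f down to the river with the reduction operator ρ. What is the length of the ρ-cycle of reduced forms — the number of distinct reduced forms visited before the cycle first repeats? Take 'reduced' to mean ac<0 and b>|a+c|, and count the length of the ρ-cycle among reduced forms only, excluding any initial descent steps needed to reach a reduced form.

D = 8, ⌊√D⌋ = 2
river: ρ → (-1,2,1)
river: ρ → (1,2,-1)
ρ-cycle length = 2 (tail of 0 descent steps not counted)

2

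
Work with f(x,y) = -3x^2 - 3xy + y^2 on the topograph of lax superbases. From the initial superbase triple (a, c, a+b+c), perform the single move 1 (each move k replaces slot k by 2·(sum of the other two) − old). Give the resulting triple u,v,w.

start (-3,1,-5) = (f(1,0),f(0,1),f(1,1))
replace slot 1: 2·(1+(-5)) − (-3) = -5 → (-5,1,-5)

-5,1,-5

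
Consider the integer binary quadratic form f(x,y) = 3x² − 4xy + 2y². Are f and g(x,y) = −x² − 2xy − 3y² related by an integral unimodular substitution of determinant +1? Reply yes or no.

D₁ = -8, D₂ = -8
f: translate: b→2 (≡-4 mod 6), so (3,-4,2)→(3,2,1)
f: flip: (3,2,1)→(1,-2,3)
f: translate: b→0 (≡-2 mod 2), so (1,-2,3)→(1,0,2)
f: reduced (well bottom): (1,0,2) with a≤c, −a<b≤a
g is negative-definite; reduce −g:
−g: translate: b→0 (≡2 mod 2), so (1,2,3)→(1,0,2)
−g: reduced (well bottom): (1,0,2) with a≤c, −a<b≤a
flip sign back: reduced form of g is (-1,0,-2)
reduced forms (1, 0, 2) vs (-1, 0, -2) ⇒ inequivalent

no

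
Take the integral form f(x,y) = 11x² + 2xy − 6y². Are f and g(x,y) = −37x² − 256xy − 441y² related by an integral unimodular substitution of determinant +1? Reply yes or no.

D₁ = 268, D₂ = 268
river cycle of f (length 10): (-6, 10, 7), (7, 4, -9), (-9, 14, 2), (2, 14, -9), (-9, 4, 7), (7, 10, -6), (-6, 14, 3), (3, 16, -1), (-1, 16, 3), (3, 14, -6)
river cycle of g (length 10): (-6, 10, 7), (7, 4, -9), (-9, 14, 2), (2, 14, -9), (-9, 4, 7), (7, 10, -6), (-6, 14, 3), (3, 16, -1), (-1, 16, 3), (3, 14, -6)
cycles coincide ⇒ equivalent

yes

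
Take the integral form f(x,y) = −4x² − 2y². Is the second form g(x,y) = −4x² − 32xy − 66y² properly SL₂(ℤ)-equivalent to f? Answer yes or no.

D₁ = -32, D₂ = -32
f is negative-definite; reduce −f:
−f: flip: (4,0,2)→(2,0,4)
−f: reduced (well bottom): (2,0,4) with a≤c, −a<b≤a
flip sign back: reduced form of f is (-2,0,-4)
g is negative-definite; reduce −g:
−g: translate: b→0 (≡32 mod 8), so (4,32,66)→(4,0,2)
−g: flip: (4,0,2)→(2,0,4)
−g: reduced (well bottom): (2,0,4) with a≤c, −a<b≤a
flip sign back: reduced form of g is (-2,0,-4)
reduced forms (-2, 0, -4) vs (-2, 0, -4) ⇒ equivalent

yes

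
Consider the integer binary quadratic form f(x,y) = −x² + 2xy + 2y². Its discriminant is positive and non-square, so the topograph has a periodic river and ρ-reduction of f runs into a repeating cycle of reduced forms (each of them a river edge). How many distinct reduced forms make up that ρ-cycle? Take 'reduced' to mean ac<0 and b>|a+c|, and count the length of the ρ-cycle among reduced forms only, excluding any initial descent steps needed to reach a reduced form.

D = 12, ⌊√D⌋ = 3
river: ρ → (2,2,-1)
river: ρ → (-1,2,2)
ρ-cycle length = 2 (tail of 0 descent steps not counted)

2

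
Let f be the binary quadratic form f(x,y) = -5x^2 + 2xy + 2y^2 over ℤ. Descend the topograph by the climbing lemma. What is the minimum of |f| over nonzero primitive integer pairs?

descent: ρ → (2,6,-1)  [lands on river]
river: ρ → (-1,6,2)
closes: descent 1, river 2
min |a| on river = 1

1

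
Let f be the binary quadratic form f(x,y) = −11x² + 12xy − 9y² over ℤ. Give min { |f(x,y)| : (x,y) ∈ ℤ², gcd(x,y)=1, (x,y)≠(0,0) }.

translate: b→10 (≡-12 mod 22), so (11,-12,9)→(11,10,8)
flip: (11,10,8)→(8,-10,11)
translate: b→6 (≡-10 mod 16), so (8,-10,11)→(8,6,9)
reduced (well bottom): (8,6,9) with a≤c, −a<b≤a
well minimum |f| = |-8| = 8 (negative-definite)

8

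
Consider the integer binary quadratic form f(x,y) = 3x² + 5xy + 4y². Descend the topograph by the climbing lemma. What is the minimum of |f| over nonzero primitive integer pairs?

translate: b→-1 (≡5 mod 6), so (3,5,4)→(3,-1,2)
flip: (3,-1,2)→(2,1,3)
reduced (well bottom): (2,1,3) with a≤c, −a<b≤a
well minimum = a = 2

2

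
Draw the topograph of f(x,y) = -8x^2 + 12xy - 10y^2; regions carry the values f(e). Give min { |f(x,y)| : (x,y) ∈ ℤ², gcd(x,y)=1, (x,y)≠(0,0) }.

translate: b→4 (≡-12 mod 16), so (8,-12,10)→(8,4,6)
flip: (8,4,6)→(6,-4,8)
reduced (well bottom): (6,-4,8) with a≤c, −a<b≤a
well minimum |f| = |-6| = 6 (negative-definite)

6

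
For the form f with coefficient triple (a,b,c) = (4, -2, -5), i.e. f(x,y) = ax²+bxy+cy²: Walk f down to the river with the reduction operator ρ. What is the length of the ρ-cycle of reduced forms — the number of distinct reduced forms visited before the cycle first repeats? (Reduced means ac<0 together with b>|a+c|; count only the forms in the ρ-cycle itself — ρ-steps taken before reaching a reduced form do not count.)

D = 84, ⌊√D⌋ = 9
descent: ρ → (-5,2,4)  [lands on river]
river: ρ → (4,6,-3)
river: ρ → (-3,6,4)
river: ρ → (4,2,-5)
river: ρ → (-5,8,1)
river: ρ → (1,8,-5)
ρ-cycle length = 6 (tail of 1 descent step not counted)

6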